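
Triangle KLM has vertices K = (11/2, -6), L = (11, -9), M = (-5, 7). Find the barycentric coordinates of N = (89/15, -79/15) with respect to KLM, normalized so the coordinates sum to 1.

Signed area of the reference triangle: [KLM] = ½·((11/2)·(-9−7) + 11·(7−(-6)) + (-5)·(-6−(-9))) = ½·(-88 + 143 − 15) = 20.
[NLM] = ½·((89/15)·(-9−7) + 11·(7−(-79/15)) + (-5)·(-79/15−(-9))) = ½·(-1424/15 + 2024/15 − 56/3) = 32/3, so the K-coordinate is (32/3)/20 = 8/15.
[KNM] = ½·((11/2)·(-79/15−7) + (89/15)·(7−(-6)) + (-5)·(-6−(-79/15))) = ½·(-1012/15 + 1157/15 + 11/3) = 20/3, so the L-coordinate is 1/3.
[KLN] = ½·((11/2)·(-9−(-79/15)) + 11·(-79/15−(-6)) + (89/15)·(-6−(-9))) = ½·(-308/15 + 121/15 + 89/5) = 8/3, so the M-coordinate is 2/15.

(8/15, 1/3, 2/15)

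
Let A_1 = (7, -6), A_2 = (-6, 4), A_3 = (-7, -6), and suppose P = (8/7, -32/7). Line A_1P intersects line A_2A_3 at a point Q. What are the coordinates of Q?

(-20/3, -8/3)

Barycentric coordinates of P with respect to A_1A_2A_3: (4/7, 1/7, 2/7).
On side A_2A_3 the A_1-coordinate is zero; dropping P's A_1-weight 4/7 and renormalizing the remaining 1/7 : 2/7 gives weights 1/3, 2/3 on A_2, A_3.
Q = (1/3)·(-6, 4) + (2/3)·(-7, -6) = (-20/3, -8/3).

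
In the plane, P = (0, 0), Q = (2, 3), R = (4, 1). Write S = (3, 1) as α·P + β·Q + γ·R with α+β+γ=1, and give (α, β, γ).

(1/5, 1/10, 7/10)

Signed area of the reference triangle: [PQR] = ½·(0·(3−1) + 2·(1−0) + 4·(0−3)) = ½·(0 + 2 − 12) = -5.
[SQR] = ½·(3·(3−1) + 2·(1−1) + 4·(1−3)) = ½·(6 + 0 − 8) = -1, so the P-coordinate is (-1)/(-5) = 1/5.
[PSR] = ½·(0·(1−1) + 3·(1−0) + 4·(0−1)) = ½·(0 + 3 − 4) = -1/2, so the Q-coordinate is 1/10.
[PQS] = ½·(0·(3−1) + 2·(1−0) + 3·(0−3)) = ½·(0 + 2 − 9) = -7/2, so the R-coordinate is 7/10.
Check: 1/5 + 1/10 + 7/10 = 1.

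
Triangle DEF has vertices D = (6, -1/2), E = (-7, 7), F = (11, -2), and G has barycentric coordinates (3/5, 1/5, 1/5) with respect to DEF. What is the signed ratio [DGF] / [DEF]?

1/5

The signed ratio [DGF]/[DEF] equals the barycentric coordinate of G at vertex E, which is 1/5.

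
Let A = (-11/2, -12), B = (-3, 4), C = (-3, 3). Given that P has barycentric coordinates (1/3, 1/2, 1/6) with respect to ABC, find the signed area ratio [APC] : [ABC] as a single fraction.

The signed ratio [APC]/[ABC] equals the barycentric coordinate of P at vertex B, which is 1/2.

1/2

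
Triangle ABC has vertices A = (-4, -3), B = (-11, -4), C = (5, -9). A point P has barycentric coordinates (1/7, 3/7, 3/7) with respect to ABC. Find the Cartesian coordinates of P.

P = (1/7)·A + (3/7)·B + (3/7)·C.
x-coordinate: (1/7)·(-4) + (3/7)·(-11) + (3/7)·5 = -22/7.
y-coordinate: (1/7)·(-3) + (3/7)·(-4) + (3/7)·(-9) = -6.

(-22/7, -6)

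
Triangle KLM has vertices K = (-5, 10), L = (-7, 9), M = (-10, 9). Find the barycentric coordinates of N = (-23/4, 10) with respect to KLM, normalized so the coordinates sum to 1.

(1, -1/4, 1/4)

Signed area of the reference triangle: [KLM] = ½·((-5)·(9−9) + (-7)·(9−10) + (-10)·(10−9)) = ½·(0 + 7 − 10) = -3/2.
[NLM] = ½·((-23/4)·(9−9) + (-7)·(9−10) + (-10)·(10−9)) = ½·(0 + 7 − 10) = -3/2, so the K-coordinate is (-3/2)/(-3/2) = 1.
[KNM] = ½·((-5)·(10−9) + (-23/4)·(9−10) + (-10)·(10−10)) = ½·(-5 + 23/4 + 0) = 3/8, so the L-coordinate is -1/4.
[KLN] = ½·((-5)·(9−10) + (-7)·(10−10) + (-23/4)·(10−9)) = ½·(5 + 0 − 23/4) = -3/8, so the M-coordinate is 1/4.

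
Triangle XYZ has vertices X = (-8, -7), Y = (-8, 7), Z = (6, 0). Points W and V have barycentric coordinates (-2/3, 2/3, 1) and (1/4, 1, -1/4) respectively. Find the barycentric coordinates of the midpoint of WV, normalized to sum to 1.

(-5/24, 5/6, 3/8)

Since both coordinate triples sum to 1, the midpoint's barycentrics are the componentwise average.
(-2/3+1/4)/2 = -5/24; similarly 5/6 and 3/8.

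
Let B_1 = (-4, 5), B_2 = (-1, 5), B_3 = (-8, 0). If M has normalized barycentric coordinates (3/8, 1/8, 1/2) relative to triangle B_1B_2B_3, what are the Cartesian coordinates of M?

M = (3/8)·B_1 + (1/8)·B_2 + (1/2)·B_3.
x-coordinate: (3/8)·(-4) + (1/8)·(-1) + (1/2)·(-8) = -45/8.
y-coordinate: (3/8)·5 + (1/8)·5 + (1/2)·0 = 5/2.

(-45/8, 5/2)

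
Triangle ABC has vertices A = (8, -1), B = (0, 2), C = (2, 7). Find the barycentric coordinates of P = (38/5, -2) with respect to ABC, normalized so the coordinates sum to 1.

(1, 1/5, -1/5)

Signed area of the reference triangle: [ABC] = ½·(8·(2−7) + 0·(7−(-1)) + 2·(-1−2)) = ½·(-40 + 0 − 6) = -23.
[PBC] = ½·((38/5)·(2−7) + 0·(7−(-2)) + 2·(-2−2)) = ½·(-38 + 0 − 8) = -23, so the A-coordinate is (-23)/(-23) = 1.
[APC] = ½·(8·(-2−7) + (38/5)·(7−(-1)) + 2·(-1−(-2))) = ½·(-72 + 304/5 + 2) = -23/5, so the B-coordinate is 1/5.
[ABP] = ½·(8·(2−(-2)) + 0·(-2−(-1)) + (38/5)·(-1−2)) = ½·(32 + 0 − 114/5) = 23/5, so the C-coordinate is -1/5.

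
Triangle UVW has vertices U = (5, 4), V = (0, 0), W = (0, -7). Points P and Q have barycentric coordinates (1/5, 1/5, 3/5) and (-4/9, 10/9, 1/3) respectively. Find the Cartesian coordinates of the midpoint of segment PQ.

(-11/18, -169/45)

Barycentric coordinates of the midpoint are the average: (-11/90, 59/90, 7/15).
Converting: (-11/90)·U + (59/90)·V + (7/15)·W = (-11/18, -169/45).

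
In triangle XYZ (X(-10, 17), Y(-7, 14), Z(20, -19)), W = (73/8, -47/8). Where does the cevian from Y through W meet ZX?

Barycentric coordinates of W with respect to XYZ: (1/4, 1/8, 5/8).
On side ZX the Y-coordinate is zero; dropping W's Y-weight 1/8 and renormalizing the remaining 5/8 : 1/4 gives weights 5/7, 2/7 on Z, X.
V = (5/7)·(20, -19) + (2/7)·(-10, 17) = (80/7, -61/7).

(80/7, -61/7)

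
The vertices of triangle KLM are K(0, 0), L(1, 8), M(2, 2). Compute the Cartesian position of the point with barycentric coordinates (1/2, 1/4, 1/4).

(3/4, 5/2)

N = (1/2)·K + (1/4)·L + (1/4)·M.
x-coordinate: (1/2)·0 + (1/4)·1 + (1/4)·2 = 3/4.
y-coordinate: (1/2)·0 + (1/4)·8 + (1/4)·2 = 5/2.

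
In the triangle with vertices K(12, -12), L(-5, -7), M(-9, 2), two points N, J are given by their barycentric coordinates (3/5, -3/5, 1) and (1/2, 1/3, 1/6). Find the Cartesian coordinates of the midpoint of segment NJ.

Barycentric coordinates of the midpoint are the average: (11/20, -2/15, 7/12).
Converting: (11/20)·K + (-2/15)·L + (7/12)·M = (121/60, -9/2).

(121/60, -9/2)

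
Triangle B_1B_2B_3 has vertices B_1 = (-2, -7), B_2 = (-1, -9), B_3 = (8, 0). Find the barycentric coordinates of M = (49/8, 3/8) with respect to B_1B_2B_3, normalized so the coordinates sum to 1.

(3/4, -5/8, 7/8)

Signed area of the reference triangle: [B_1B_2B_3] = ½·((-2)·(-9−0) + (-1)·(0−(-7)) + 8·(-7−(-9))) = ½·(18 − 7 + 16) = 27/2.
[MB_2B_3] = ½·((49/8)·(-9−0) + (-1)·(0−(3/8)) + 8·(3/8−(-9))) = ½·(-441/8 + 3/8 + 75) = 81/8, so the B_1-coordinate is (81/8)/(27/2) = 3/4.
[B_1MB_3] = ½·((-2)·(3/8−0) + (49/8)·(0−(-7)) + 8·(-7−(3/8))) = ½·(-3/4 + 343/8 − 59) = -135/16, so the B_2-coordinate is -5/8.
[B_1B_2M] = ½·((-2)·(-9−(3/8)) + (-1)·(3/8−(-7)) + (49/8)·(-7−(-9))) = ½·(75/4 − 59/8 + 49/4) = 189/16, so the B_3-coordinate is 7/8.
Check: 3/4 − 5/8 + 7/8 = 1.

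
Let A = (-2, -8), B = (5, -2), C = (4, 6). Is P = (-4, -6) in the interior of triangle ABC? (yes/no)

Barycentric coordinates of P: (38/31, -20/31, 13/31).
The three coordinates are positive, negative, positive; a point is interior exactly when all three are positive.

no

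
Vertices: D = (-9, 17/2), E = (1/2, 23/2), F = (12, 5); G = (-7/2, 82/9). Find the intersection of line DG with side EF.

Barycentric coordinates of G with respect to DEF: (5/9, 1/3, 1/9).
On side EF the D-coordinate is zero; dropping G's D-weight 5/9 and renormalizing the remaining 1/3 : 1/9 gives weights 3/4, 1/4 on E, F.
H = (3/4)·(1/2, 23/2) + (1/4)·(12, 5) = (27/8, 79/8).

(27/8, 79/8)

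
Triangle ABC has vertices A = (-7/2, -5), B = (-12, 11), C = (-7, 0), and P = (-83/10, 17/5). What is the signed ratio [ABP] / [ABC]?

[ABC] = ½·((-7/2)·(11−0) + (-12)·(0−(-5)) + (-7)·(-5−11)) = ½·(-77/2 − 60 + 112) = 27/4.
[ABP] = ½·((-7/2)·(11−(17/5)) + (-12)·(17/5−(-5)) + (-83/10)·(-5−11)) = ½·(-133/5 − 504/5 + 664/5) = 27/10, so the ratio is (27/10)/(27/4) = 2/5.

2/5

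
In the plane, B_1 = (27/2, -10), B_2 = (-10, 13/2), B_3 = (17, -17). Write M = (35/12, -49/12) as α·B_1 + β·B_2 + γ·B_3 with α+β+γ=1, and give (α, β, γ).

Signed area of the reference triangle: [B_1B_2B_3] = ½·((27/2)·(13/2−(-17)) + (-10)·(-17−(-10)) + 17·(-10−(13/2))) = ½·(1269/4 + 70 − 561/2) = 427/8.
[MB_2B_3] = ½·((35/12)·(13/2−(-17)) + (-10)·(-17−(-49/12)) + 17·(-49/12−(13/2))) = ½·(1645/24 + 775/6 − 2159/12) = 427/48, so the B_1-coordinate is (427/48)/(427/8) = 1/6.
[B_1MB_3] = ½·((27/2)·(-49/12−(-17)) + (35/12)·(-17−(-10)) + 17·(-10−(-49/12))) = ½·(1395/8 − 245/12 − 1207/12) = 427/16, so the B_2-coordinate is 1/2.
[B_1B_2M] = ½·((27/2)·(13/2−(-49/12)) + (-10)·(-49/12−(-10)) + (35/12)·(-10−(13/2))) = ½·(1143/8 − 355/6 − 385/8) = 427/24, so the B_3-coordinate is 1/3.
Check: 1/6 + 1/2 + 1/3 = 1.

(1/6, 1/2, 1/3)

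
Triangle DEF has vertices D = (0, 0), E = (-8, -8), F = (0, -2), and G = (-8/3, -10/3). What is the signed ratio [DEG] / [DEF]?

[DEF] = ½·(0·(-8−(-2)) + (-8)·(-2−0) + 0·(0−(-8))) = ½·(0 + 16 + 0) = 8.
[DEG] = ½·(0·(-8−(-10/3)) + (-8)·(-10/3−0) + (-8/3)·(0−(-8))) = ½·(0 + 80/3 − 64/3) = 8/3, so the ratio is (8/3)/8 = 1/3.

1/3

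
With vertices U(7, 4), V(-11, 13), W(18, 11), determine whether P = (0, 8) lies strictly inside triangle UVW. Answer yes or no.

yes

Barycentric coordinates of P: (41/75, 31/75, 1/25).
The three coordinates are positive, positive, positive; a point is interior exactly when all three are positive.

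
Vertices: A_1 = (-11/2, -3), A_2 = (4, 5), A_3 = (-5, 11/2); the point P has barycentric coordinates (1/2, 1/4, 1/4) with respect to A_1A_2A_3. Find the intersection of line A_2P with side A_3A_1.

Line A_2P meets A_3A_1 where the A_2-coordinate vanishes; zeroing P's A_2-weight and renormalizing leaves A_3, A_1-weights 1/4 : 1/2 → (1/3, 2/3).
So Q = (1/3)·A_3 + (2/3)·A_1 = (-16/3, -1/6).

(-16/3, -1/6)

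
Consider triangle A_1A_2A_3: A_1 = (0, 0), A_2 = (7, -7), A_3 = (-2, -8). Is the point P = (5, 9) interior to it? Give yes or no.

no

Barycentric coordinates of P: (73/35, 11/35, -7/5).
The three coordinates are positive, positive, negative; a point is interior exactly when all three are positive.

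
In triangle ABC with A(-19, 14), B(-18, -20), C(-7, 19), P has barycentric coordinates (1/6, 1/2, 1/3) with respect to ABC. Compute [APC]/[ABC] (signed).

The signed ratio [APC]/[ABC] equals the barycentric coordinate of P at vertex B, which is 1/2.

1/2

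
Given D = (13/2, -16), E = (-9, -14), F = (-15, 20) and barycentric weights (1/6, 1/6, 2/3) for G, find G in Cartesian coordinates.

(-125/12, 25/3)

G = (1/6)·D + (1/6)·E + (2/3)·F.
x-coordinate: (1/6)·(13/2) + (1/6)·(-9) + (2/3)·(-15) = -125/12.
y-coordinate: (1/6)·(-16) + (1/6)·(-14) + (2/3)·20 = 25/3.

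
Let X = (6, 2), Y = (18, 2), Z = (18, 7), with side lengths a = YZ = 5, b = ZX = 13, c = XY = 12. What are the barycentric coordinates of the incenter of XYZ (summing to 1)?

(1/6, 13/30, 2/5)

The incenter has barycentric coordinates proportional to the opposite side lengths: (5 : 13 : 12).
Normalizing by 5+13+12 = 30 gives (1/6, 13/30, 2/5).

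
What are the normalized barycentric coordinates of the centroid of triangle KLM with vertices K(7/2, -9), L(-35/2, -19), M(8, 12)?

The centroid is the average of the vertices, so each weight is 1/3.

(1/3, 1/3, 1/3)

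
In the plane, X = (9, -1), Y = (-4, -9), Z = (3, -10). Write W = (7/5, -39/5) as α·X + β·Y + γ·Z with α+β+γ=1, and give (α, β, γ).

Signed area of the reference triangle: [XYZ] = ½·(9·(-9−(-10)) + (-4)·(-10−(-1)) + 3·(-1−(-9))) = ½·(9 + 36 + 24) = 69/2.
[WYZ] = ½·((7/5)·(-9−(-10)) + (-4)·(-10−(-39/5)) + 3·(-39/5−(-9))) = ½·(7/5 + 44/5 + 18/5) = 69/10, so the X-coordinate is (69/10)/(69/2) = 1/5.
[XWZ] = ½·(9·(-39/5−(-10)) + (7/5)·(-10−(-1)) + 3·(-1−(-39/5))) = ½·(99/5 − 63/5 + 102/5) = 69/5, so the Y-coordinate is 2/5.
[XYW] = ½·(9·(-9−(-39/5)) + (-4)·(-39/5−(-1)) + (7/5)·(-1−(-9))) = ½·(-54/5 + 136/5 + 56/5) = 69/5, so the Z-coordinate is 2/5.
Check: 1/5 + 2/5 + 2/5 = 1.

(1/5, 2/5, 2/5)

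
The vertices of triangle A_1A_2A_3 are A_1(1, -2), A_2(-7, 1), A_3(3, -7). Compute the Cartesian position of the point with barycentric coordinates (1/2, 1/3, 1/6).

P = (1/2)·A_1 + (1/3)·A_2 + (1/6)·A_3.
x-coordinate: (1/2)·1 + (1/3)·(-7) + (1/6)·3 = -4/3.
y-coordinate: (1/2)·(-2) + (1/3)·1 + (1/6)·(-7) = -11/6.

(-4/3, -11/6)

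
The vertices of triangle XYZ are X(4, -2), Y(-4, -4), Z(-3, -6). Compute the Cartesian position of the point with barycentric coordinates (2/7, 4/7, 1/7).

W = (2/7)·X + (4/7)·Y + (1/7)·Z.
x-coordinate: (2/7)·4 + (4/7)·(-4) + (1/7)·(-3) = -11/7.
y-coordinate: (2/7)·(-2) + (4/7)·(-4) + (1/7)·(-6) = -26/7.

(-11/7, -26/7)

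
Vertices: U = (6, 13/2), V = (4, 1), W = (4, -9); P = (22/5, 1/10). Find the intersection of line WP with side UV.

Barycentric coordinates of P with respect to UVW: (1/5, 3/5, 1/5).
On side UV the W-coordinate is zero; dropping P's W-weight 1/5 and renormalizing the remaining 1/5 : 3/5 gives weights 1/4, 3/4 on U, V.
Q = (1/4)·(6, 13/2) + (3/4)·(4, 1) = (9/2, 19/8).

(9/2, 19/8)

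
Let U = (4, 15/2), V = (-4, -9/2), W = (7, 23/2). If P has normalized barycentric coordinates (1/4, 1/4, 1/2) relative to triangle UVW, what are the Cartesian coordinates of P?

(7/2, 13/2)

P = (1/4)·U + (1/4)·V + (1/2)·W.
x-coordinate: (1/4)·4 + (1/4)·(-4) + (1/2)·7 = 7/2.
y-coordinate: (1/4)·(15/2) + (1/4)·(-9/2) + (1/2)·(23/2) = 13/2.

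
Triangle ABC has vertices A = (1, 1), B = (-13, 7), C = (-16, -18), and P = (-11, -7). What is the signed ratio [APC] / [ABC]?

[ABC] = ½·(1·(7−(-18)) + (-13)·(-18−1) + (-16)·(1−7)) = ½·(25 + 247 + 96) = 184.
[APC] = ½·(1·(-7−(-18)) + (-11)·(-18−1) + (-16)·(1−(-7))) = ½·(11 + 209 − 128) = 46, so the ratio is 46/184 = 1/4.

1/4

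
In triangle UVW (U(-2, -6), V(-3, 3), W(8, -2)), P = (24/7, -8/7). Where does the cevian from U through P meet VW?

(13/3, -1/3)

Barycentric coordinates of P with respect to UVW: (1/7, 2/7, 4/7).
On side VW the U-coordinate is zero; dropping P's U-weight 1/7 and renormalizing the remaining 2/7 : 4/7 gives weights 1/3, 2/3 on V, W.
Q = (1/3)·(-3, 3) + (2/3)·(8, -2) = (13/3, -1/3).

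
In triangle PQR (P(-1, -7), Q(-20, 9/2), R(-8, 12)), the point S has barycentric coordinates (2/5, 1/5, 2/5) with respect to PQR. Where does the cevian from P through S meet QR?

Line PS meets QR where the P-coordinate vanishes; zeroing S's P-weight and renormalizing leaves Q, R-weights 1/5 : 2/5 → (1/3, 2/3).
So T = (1/3)·Q + (2/3)·R = (-12, 19/2).

(-12, 19/2)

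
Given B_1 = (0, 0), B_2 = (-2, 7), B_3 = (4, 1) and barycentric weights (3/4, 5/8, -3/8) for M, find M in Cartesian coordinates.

M = (3/4)·B_1 + (5/8)·B_2 + (-3/8)·B_3.
x-coordinate: (3/4)·0 + (5/8)·(-2) + (-3/8)·4 = -11/4.
y-coordinate: (3/4)·0 + (5/8)·7 + (-3/8)·1 = 4.

(-11/4, 4)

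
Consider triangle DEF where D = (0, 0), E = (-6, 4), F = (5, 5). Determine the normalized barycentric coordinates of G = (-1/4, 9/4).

Signed area of the reference triangle: [DEF] = ½·(0·(4−5) + (-6)·(5−0) + 5·(0−4)) = ½·(0 − 30 − 20) = -25.
[GEF] = ½·((-1/4)·(4−5) + (-6)·(5−(9/4)) + 5·(9/4−4)) = ½·(1/4 − 33/2 − 35/4) = -25/2, so the D-coordinate is (-25/2)/(-25) = 1/2.
[DGF] = ½·(0·(9/4−5) + (-1/4)·(5−0) + 5·(0−(9/4))) = ½·(0 − 5/4 − 45/4) = -25/4, so the E-coordinate is 1/4.
[DEG] = ½·(0·(4−(9/4)) + (-6)·(9/4−0) + (-1/4)·(0−4)) = ½·(0 − 27/2 + 1) = -25/4, so the F-coordinate is 1/4.
Check: 1/2 + 1/4 + 1/4 = 1.

(1/2, 1/4, 1/4)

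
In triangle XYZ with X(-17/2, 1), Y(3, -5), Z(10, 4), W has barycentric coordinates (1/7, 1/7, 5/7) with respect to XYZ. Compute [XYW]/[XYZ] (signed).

The signed ratio [XYW]/[XYZ] equals the barycentric coordinate of W at vertex Z, which is 5/7.

5/7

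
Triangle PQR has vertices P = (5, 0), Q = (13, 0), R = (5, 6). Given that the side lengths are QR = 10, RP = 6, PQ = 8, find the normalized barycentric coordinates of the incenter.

(5/12, 1/4, 1/3)

The incenter has barycentric coordinates proportional to the opposite side lengths: (10 : 6 : 8).
Normalizing by 10+6+8 = 24 gives (5/12, 1/4, 1/3).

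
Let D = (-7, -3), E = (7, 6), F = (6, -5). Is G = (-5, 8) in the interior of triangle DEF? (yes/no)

no

Barycentric coordinates of G: (134/145, 147/145, -136/145).
The three coordinates are positive, positive, negative; a point is interior exactly when all three are positive.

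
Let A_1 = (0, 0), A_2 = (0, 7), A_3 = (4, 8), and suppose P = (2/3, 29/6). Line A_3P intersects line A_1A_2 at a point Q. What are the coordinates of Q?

(0, 21/5)

Barycentric coordinates of P with respect to A_1A_2A_3: (1/3, 1/2, 1/6).
On side A_1A_2 the A_3-coordinate is zero; dropping P's A_3-weight 1/6 and renormalizing the remaining 1/3 : 1/2 gives weights 2/5, 3/5 on A_1, A_2.
Q = (2/5)·(0, 0) + (3/5)·(0, 7) = (0, 21/5).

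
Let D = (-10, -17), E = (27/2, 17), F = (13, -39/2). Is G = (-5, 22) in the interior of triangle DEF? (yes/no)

no

Barycentric coordinates of G: (2711/3363, 3638/3363, -2986/3363).
The three coordinates are positive, positive, negative; a point is interior exactly when all three are positive.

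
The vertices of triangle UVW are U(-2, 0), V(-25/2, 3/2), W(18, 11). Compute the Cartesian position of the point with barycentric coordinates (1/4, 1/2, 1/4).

P = (1/4)·U + (1/2)·V + (1/4)·W.
x-coordinate: (1/4)·(-2) + (1/2)·(-25/2) + (1/4)·18 = -9/4.
y-coordinate: (1/4)·0 + (1/2)·(3/2) + (1/4)·11 = 7/2.

(-9/4, 7/2)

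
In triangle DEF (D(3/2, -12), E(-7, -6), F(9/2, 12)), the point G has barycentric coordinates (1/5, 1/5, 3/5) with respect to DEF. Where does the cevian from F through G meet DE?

Line FG meets DE where the F-coordinate vanishes; zeroing G's F-weight and renormalizing leaves D, E-weights 1/5 : 1/5 → (1/2, 1/2).
So H = (1/2)·D + (1/2)·E = (-11/4, -9).

(-11/4, -9)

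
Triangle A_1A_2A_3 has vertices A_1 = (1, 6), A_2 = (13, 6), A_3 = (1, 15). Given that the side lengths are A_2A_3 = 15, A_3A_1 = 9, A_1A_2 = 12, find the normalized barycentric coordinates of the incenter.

The incenter has barycentric coordinates proportional to the opposite side lengths: (15 : 9 : 12).
Normalizing by 15+9+12 = 36 gives (5/12, 1/4, 1/3).

(5/12, 1/4, 1/3)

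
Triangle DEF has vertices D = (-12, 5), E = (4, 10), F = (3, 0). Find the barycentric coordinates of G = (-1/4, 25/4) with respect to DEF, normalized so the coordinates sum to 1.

(1/4, 1/2, 1/4)

Signed area of the reference triangle: [DEF] = ½·((-12)·(10−0) + 4·(0−5) + 3·(5−10)) = ½·(-120 − 20 − 15) = -155/2.
[GEF] = ½·((-1/4)·(10−0) + 4·(0−(25/4)) + 3·(25/4−10)) = ½·(-5/2 − 25 − 45/4) = -155/8, so the D-coordinate is (-155/8)/(-155/2) = 1/4.
[DGF] = ½·((-12)·(25/4−0) + (-1/4)·(0−5) + 3·(5−(25/4))) = ½·(-75 + 5/4 − 15/4) = -155/4, so the E-coordinate is 1/2.
[DEG] = ½·((-12)·(10−(25/4)) + 4·(25/4−5) + (-1/4)·(5−10)) = ½·(-45 + 5 + 5/4) = -155/8, so the F-coordinate is 1/4.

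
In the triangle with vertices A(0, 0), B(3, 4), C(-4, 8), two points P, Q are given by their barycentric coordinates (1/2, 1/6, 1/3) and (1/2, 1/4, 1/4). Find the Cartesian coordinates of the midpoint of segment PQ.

Barycentric coordinates of the midpoint are the average: (1/2, 5/24, 7/24).
Converting: (1/2)·A + (5/24)·B + (7/24)·C = (-13/24, 19/6).

(-13/24, 19/6)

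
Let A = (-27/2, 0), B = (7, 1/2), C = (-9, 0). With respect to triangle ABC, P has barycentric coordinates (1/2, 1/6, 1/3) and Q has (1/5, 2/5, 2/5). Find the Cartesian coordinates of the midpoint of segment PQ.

(-145/24, 17/120)

Barycentric coordinates of the midpoint are the average: (7/20, 17/60, 11/30).
Converting: (7/20)·A + (17/60)·B + (11/30)·C = (-145/24, 17/120).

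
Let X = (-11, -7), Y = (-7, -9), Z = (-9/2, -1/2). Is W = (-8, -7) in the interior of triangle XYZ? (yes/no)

yes

Barycentric coordinates of W: (9/26, 1/2, 2/13).
The three coordinates are positive, positive, positive; a point is interior exactly when all three are positive.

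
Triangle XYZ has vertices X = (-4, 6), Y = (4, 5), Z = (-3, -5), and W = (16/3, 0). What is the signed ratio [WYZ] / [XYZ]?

[XYZ] = ½·((-4)·(5−(-5)) + 4·(-5−6) + (-3)·(6−5)) = ½·(-40 − 44 − 3) = -87/2.
[WYZ] = ½·((16/3)·(5−(-5)) + 4·(-5−0) + (-3)·(0−5)) = ½·(160/3 − 20 + 15) = 145/6, so the ratio is (145/6)/(-87/2) = -5/9.

-5/9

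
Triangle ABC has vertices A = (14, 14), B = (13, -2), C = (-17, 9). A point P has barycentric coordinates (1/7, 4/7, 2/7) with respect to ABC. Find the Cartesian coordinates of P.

P = (1/7)·A + (4/7)·B + (2/7)·C.
x-coordinate: (1/7)·14 + (4/7)·13 + (2/7)·(-17) = 32/7.
y-coordinate: (1/7)·14 + (4/7)·(-2) + (2/7)·9 = 24/7.

(32/7, 24/7)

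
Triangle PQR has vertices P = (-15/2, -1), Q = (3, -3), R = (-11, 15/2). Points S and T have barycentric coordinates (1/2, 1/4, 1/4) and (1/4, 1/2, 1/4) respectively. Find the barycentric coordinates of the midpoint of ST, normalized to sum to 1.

(3/8, 3/8, 1/4)

Since both coordinate triples sum to 1, the midpoint's barycentrics are the componentwise average.
(1/2+1/4)/2 = 3/8; similarly 3/8 and 1/4.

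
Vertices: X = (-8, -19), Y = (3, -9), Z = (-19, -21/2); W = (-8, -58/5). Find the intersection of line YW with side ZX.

(-46/3, -40/3)

Barycentric coordinates of W with respect to XYZ: (1/5, 2/5, 2/5).
On side ZX the Y-coordinate is zero; dropping W's Y-weight 2/5 and renormalizing the remaining 2/5 : 1/5 gives weights 2/3, 1/3 on Z, X.
V = (2/3)·(-19, -21/2) + (1/3)·(-8, -19) = (-46/3, -40/3).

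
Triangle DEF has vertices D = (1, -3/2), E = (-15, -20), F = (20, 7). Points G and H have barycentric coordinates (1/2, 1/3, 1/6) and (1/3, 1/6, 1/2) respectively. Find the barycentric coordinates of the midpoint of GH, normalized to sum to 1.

(5/12, 1/4, 1/3)

Since both coordinate triples sum to 1, the midpoint's barycentrics are the componentwise average.
(1/2+1/3)/2 = 5/12; similarly 1/4 and 1/3.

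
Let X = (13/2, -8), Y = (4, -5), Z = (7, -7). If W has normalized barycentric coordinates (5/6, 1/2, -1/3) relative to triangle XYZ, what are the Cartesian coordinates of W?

(61/12, -41/6)

W = (5/6)·X + (1/2)·Y + (-1/3)·Z.
x-coordinate: (5/6)·(13/2) + (1/2)·4 + (-1/3)·7 = 61/12.
y-coordinate: (5/6)·(-8) + (1/2)·(-5) + (-1/3)·(-7) = -41/6.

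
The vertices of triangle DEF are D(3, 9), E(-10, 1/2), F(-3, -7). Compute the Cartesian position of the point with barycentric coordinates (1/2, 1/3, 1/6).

(-7/3, 7/2)

G = (1/2)·D + (1/3)·E + (1/6)·F.
x-coordinate: (1/2)·3 + (1/3)·(-10) + (1/6)·(-3) = -7/3.
y-coordinate: (1/2)·9 + (1/3)·(1/2) + (1/6)·(-7) = 7/2.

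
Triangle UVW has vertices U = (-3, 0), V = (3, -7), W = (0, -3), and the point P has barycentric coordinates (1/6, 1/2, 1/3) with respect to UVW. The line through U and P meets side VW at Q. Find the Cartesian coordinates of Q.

Line UP meets VW where the U-coordinate vanishes; zeroing P's U-weight and renormalizing leaves V, W-weights 1/2 : 1/3 → (3/5, 2/5).
So Q = (3/5)·V + (2/5)·W = (9/5, -27/5).

(9/5, -27/5)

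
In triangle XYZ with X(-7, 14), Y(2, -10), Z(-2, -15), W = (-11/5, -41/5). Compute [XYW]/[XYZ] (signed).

3/5

[XYZ] = ½·((-7)·(-10−(-15)) + 2·(-15−14) + (-2)·(14−(-10))) = ½·(-35 − 58 − 48) = -141/2.
[XYW] = ½·((-7)·(-10−(-41/5)) + 2·(-41/5−14) + (-11/5)·(14−(-10))) = ½·(63/5 − 222/5 − 264/5) = -423/10, so the ratio is (-423/10)/(-141/2) = 3/5.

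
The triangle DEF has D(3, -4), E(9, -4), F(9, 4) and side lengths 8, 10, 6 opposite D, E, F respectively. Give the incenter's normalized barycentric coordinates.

(1/3, 5/12, 1/4)

The incenter has barycentric coordinates proportional to the opposite side lengths: (8 : 10 : 6).
Normalizing by 8+10+6 = 24 gives (1/3, 5/12, 1/4).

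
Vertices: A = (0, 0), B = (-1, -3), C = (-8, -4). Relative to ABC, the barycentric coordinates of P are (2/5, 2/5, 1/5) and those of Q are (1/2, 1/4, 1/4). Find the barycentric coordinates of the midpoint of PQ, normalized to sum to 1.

(9/20, 13/40, 9/40)

Since both coordinate triples sum to 1, the midpoint's barycentrics are the componentwise average.
(2/5+1/2)/2 = 9/20; similarly 13/40 and 9/40.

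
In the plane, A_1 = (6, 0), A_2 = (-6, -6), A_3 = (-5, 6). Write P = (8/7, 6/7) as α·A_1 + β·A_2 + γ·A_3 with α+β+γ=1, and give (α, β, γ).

(4/7, 1/7, 2/7)

Signed area of the reference triangle: [A_1A_2A_3] = ½·(6·(-6−6) + (-6)·(6−0) + (-5)·(0−(-6))) = ½·(-72 − 36 − 30) = -69.
[PA_2A_3] = ½·((8/7)·(-6−6) + (-6)·(6−(6/7)) + (-5)·(6/7−(-6))) = ½·(-96/7 − 216/7 − 240/7) = -276/7, so the A_1-coordinate is (-276/7)/(-69) = 4/7.
[A_1PA_3] = ½·(6·(6/7−6) + (8/7)·(6−0) + (-5)·(0−(6/7))) = ½·(-216/7 + 48/7 + 30/7) = -69/7, so the A_2-coordinate is 1/7.
[A_1A_2P] = ½·(6·(-6−(6/7)) + (-6)·(6/7−0) + (8/7)·(0−(-6))) = ½·(-288/7 − 36/7 + 48/7) = -138/7, so the A_3-coordinate is 2/7.
Check: 4/7 + 1/7 + 2/7 = 1.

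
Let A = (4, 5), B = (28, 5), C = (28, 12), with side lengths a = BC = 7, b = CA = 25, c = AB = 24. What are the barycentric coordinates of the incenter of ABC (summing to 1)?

(1/8, 25/56, 3/7)

The incenter has barycentric coordinates proportional to the opposite side lengths: (7 : 25 : 24).
Normalizing by 7+25+24 = 56 gives (1/8, 25/56, 3/7).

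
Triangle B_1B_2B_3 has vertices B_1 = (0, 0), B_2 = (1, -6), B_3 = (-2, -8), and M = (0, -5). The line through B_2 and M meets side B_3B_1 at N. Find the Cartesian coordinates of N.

Barycentric coordinates of M with respect to B_1B_2B_3: (1/4, 1/2, 1/4).
On side B_3B_1 the B_2-coordinate is zero; dropping M's B_2-weight 1/2 and renormalizing the remaining 1/4 : 1/4 gives weights 1/2, 1/2 on B_3, B_1.
N = (1/2)·(-2, -8) + (1/2)·(0, 0) = (-1, -4).

(-1, -4)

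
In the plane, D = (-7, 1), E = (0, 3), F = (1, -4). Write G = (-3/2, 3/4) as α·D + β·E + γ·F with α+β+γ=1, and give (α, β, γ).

Signed area of the reference triangle: [DEF] = ½·((-7)·(3−(-4)) + 0·(-4−1) + 1·(1−3)) = ½·(-49 + 0 − 2) = -51/2.
[GEF] = ½·((-3/2)·(3−(-4)) + 0·(-4−(3/4)) + 1·(3/4−3)) = ½·(-21/2 + 0 − 9/4) = -51/8, so the D-coordinate is (-51/8)/(-51/2) = 1/4.
[DGF] = ½·((-7)·(3/4−(-4)) + (-3/2)·(-4−1) + 1·(1−(3/4))) = ½·(-133/4 + 15/2 + 1/4) = -51/4, so the E-coordinate is 1/2.
[DEG] = ½·((-7)·(3−(3/4)) + 0·(3/4−1) + (-3/2)·(1−3)) = ½·(-63/4 + 0 + 3) = -51/8, so the F-coordinate is 1/4.
Check: 1/4 + 1/2 + 1/4 = 1.

(1/4, 1/2, 1/4)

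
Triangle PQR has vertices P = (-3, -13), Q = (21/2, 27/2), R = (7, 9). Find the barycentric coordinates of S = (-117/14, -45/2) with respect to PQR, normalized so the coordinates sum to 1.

(9/7, -5/7, 3/7)

Signed area of the reference triangle: [PQR] = ½·((-3)·(27/2−9) + (21/2)·(9−(-13)) + 7·(-13−(27/2))) = ½·(-27/2 + 231 − 371/2) = 16.
[SQR] = ½·((-117/14)·(27/2−9) + (21/2)·(9−(-45/2)) + 7·(-45/2−(27/2))) = ½·(-1053/28 + 1323/4 − 252) = 144/7, so the P-coordinate is (144/7)/16 = 9/7.
[PSR] = ½·((-3)·(-45/2−9) + (-117/14)·(9−(-13)) + 7·(-13−(-45/2))) = ½·(189/2 − 1287/7 + 133/2) = -80/7, so the Q-coordinate is -5/7.
[PQS] = ½·((-3)·(27/2−(-45/2)) + (21/2)·(-45/2−(-13)) + (-117/14)·(-13−(27/2))) = ½·(-108 − 399/4 + 6201/28) = 48/7, so the R-coordinate is 3/7.
Check: 9/7 − 5/7 + 3/7 = 1.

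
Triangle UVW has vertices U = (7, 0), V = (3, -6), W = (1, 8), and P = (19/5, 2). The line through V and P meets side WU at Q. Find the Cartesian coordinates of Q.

Barycentric coordinates of P with respect to UVW: (2/5, 1/5, 2/5).
On side WU the V-coordinate is zero; dropping P's V-weight 1/5 and renormalizing the remaining 2/5 : 2/5 gives weights 1/2, 1/2 on W, U.
Q = (1/2)·(1, 8) + (1/2)·(7, 0) = (4, 4).

(4, 4)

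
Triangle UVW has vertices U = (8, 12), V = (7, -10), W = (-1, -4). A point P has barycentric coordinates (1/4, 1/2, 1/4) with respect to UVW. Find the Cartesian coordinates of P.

P = (1/4)·U + (1/2)·V + (1/4)·W.
x-coordinate: (1/4)·8 + (1/2)·7 + (1/4)·(-1) = 21/4.
y-coordinate: (1/4)·12 + (1/2)·(-10) + (1/4)·(-4) = -3.

(21/4, -3)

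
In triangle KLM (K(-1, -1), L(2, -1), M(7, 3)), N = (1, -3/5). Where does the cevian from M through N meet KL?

Barycentric coordinates of N with respect to KLM: (1/2, 2/5, 1/10).
On side KL the M-coordinate is zero; dropping N's M-weight 1/10 and renormalizing the remaining 1/2 : 2/5 gives weights 5/9, 4/9 on K, L.
J = (5/9)·(-1, -1) + (4/9)·(2, -1) = (1/3, -1).

(1/3, -1)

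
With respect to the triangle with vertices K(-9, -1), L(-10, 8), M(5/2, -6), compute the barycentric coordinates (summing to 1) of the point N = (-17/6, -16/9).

(2/9, 2/9, 5/9)

Signed area of the reference triangle: [KLM] = ½·((-9)·(8−(-6)) + (-10)·(-6−(-1)) + (5/2)·(-1−8)) = ½·(-126 + 50 − 45/2) = -197/4.
[NLM] = ½·((-17/6)·(8−(-6)) + (-10)·(-6−(-16/9)) + (5/2)·(-16/9−8)) = ½·(-119/3 + 380/9 − 220/9) = -197/18, so the K-coordinate is (-197/18)/(-197/4) = 2/9.
[KNM] = ½·((-9)·(-16/9−(-6)) + (-17/6)·(-6−(-1)) + (5/2)·(-1−(-16/9))) = ½·(-38 + 85/6 + 35/18) = -197/18, so the L-coordinate is 2/9.
[KLN] = ½·((-9)·(8−(-16/9)) + (-10)·(-16/9−(-1)) + (-17/6)·(-1−8)) = ½·(-88 + 70/9 + 51/2) = -985/36, so the M-coordinate is 5/9.
Check: 2/9 + 2/9 + 5/9 = 1.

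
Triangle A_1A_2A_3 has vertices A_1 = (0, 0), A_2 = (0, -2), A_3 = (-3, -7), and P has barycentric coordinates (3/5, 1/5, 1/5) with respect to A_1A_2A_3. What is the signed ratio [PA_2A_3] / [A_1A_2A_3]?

3/5

The signed ratio [PA_2A_3]/[A_1A_2A_3] equals the barycentric coordinate of P at vertex A_1, which is 3/5.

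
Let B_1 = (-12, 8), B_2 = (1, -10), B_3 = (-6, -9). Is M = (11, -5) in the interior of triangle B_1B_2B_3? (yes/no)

Barycentric coordinates of M: (45/113, 313/113, -245/113).
The three coordinates are positive, positive, negative; a point is interior exactly when all three are positive.

no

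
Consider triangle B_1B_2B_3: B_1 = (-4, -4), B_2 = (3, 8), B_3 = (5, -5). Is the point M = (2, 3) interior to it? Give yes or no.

yes

Barycentric coordinates of M: (1/5, 3/5, 1/5).
The three coordinates are positive, positive, positive; a point is interior exactly when all three are positive.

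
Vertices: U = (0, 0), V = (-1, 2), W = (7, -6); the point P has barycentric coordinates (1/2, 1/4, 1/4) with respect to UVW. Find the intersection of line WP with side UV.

(-1/3, 2/3)

Line WP meets UV where the W-coordinate vanishes; zeroing P's W-weight and renormalizing leaves U, V-weights 1/2 : 1/4 → (2/3, 1/3).
So Q = (2/3)·U + (1/3)·V = (-1/3, 2/3).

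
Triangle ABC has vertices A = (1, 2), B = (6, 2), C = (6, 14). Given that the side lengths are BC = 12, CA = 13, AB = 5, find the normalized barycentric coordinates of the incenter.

(2/5, 13/30, 1/6)

The incenter has barycentric coordinates proportional to the opposite side lengths: (12 : 13 : 5).
Normalizing by 12+13+5 = 30 gives (2/5, 13/30, 1/6).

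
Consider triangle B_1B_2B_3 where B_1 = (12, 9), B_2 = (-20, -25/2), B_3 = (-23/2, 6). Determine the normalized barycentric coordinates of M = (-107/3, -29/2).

(-2/3, 1, 2/3)

Signed area of the reference triangle: [B_1B_2B_3] = ½·(12·(-25/2−6) + (-20)·(6−9) + (-23/2)·(9−(-25/2))) = ½·(-222 + 60 − 989/4) = -1637/8.
[MB_2B_3] = ½·((-107/3)·(-25/2−6) + (-20)·(6−(-29/2)) + (-23/2)·(-29/2−(-25/2))) = ½·(3959/6 − 410 + 23) = 1637/12, so the B_1-coordinate is (1637/12)/(-1637/8) = -2/3.
[B_1MB_3] = ½·(12·(-29/2−6) + (-107/3)·(6−9) + (-23/2)·(9−(-29/2))) = ½·(-246 + 107 − 1081/4) = -1637/8, so the B_2-coordinate is 1.
[B_1B_2M] = ½·(12·(-25/2−(-29/2)) + (-20)·(-29/2−9) + (-107/3)·(9−(-25/2))) = ½·(24 + 470 − 4601/6) = -1637/12, so the B_3-coordinate is 2/3.
Check: -2/3 + 1 + 2/3 = 1.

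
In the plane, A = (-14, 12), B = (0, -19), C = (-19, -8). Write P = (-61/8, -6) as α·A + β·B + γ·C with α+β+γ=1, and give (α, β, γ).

Signed area of the reference triangle: [ABC] = ½·((-14)·(-19−(-8)) + 0·(-8−12) + (-19)·(12−(-19))) = ½·(154 + 0 − 589) = -435/2.
[PBC] = ½·((-61/8)·(-19−(-8)) + 0·(-8−(-6)) + (-19)·(-6−(-19))) = ½·(671/8 + 0 − 247) = -1305/16, so the A-coordinate is (-1305/16)/(-435/2) = 3/8.
[APC] = ½·((-14)·(-6−(-8)) + (-61/8)·(-8−12) + (-19)·(12−(-6))) = ½·(-28 + 305/2 − 342) = -435/4, so the B-coordinate is 1/2.
[ABP] = ½·((-14)·(-19−(-6)) + 0·(-6−12) + (-61/8)·(12−(-19))) = ½·(182 + 0 − 1891/8) = -435/16, so the C-coordinate is 1/8.

(3/8, 1/2, 1/8)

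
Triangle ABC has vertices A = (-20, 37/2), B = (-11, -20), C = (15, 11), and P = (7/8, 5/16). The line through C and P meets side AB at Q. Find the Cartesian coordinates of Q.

(-53/4, -83/8)

Barycentric coordinates of P with respect to ABC: (1/8, 3/8, 1/2).
On side AB the C-coordinate is zero; dropping P's C-weight 1/2 and renormalizing the remaining 1/8 : 3/8 gives weights 1/4, 3/4 on A, B.
Q = (1/4)·(-20, 37/2) + (3/4)·(-11, -20) = (-53/4, -83/8).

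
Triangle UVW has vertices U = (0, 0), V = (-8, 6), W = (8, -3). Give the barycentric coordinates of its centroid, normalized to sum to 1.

(1/3, 1/3, 1/3)

The centroid is the average of the vertices, so each weight is 1/3.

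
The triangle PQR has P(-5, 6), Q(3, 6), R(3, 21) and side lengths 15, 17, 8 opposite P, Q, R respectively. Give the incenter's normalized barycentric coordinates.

The incenter has barycentric coordinates proportional to the opposite side lengths: (15 : 17 : 8).
Normalizing by 15+17+8 = 40 gives (3/8, 17/40, 1/5).

(3/8, 17/40, 1/5)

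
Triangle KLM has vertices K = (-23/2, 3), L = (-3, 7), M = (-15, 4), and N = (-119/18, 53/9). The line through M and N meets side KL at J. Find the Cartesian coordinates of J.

Barycentric coordinates of N with respect to KLM: (1/9, 2/3, 2/9).
On side KL the M-coordinate is zero; dropping N's M-weight 2/9 and renormalizing the remaining 1/9 : 2/3 gives weights 1/7, 6/7 on K, L.
J = (1/7)·(-23/2, 3) + (6/7)·(-3, 7) = (-59/14, 45/7).

(-59/14, 45/7)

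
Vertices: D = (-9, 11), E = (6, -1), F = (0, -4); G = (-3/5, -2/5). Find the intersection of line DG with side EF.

Barycentric coordinates of G with respect to DEF: (1/5, 1/5, 3/5).
On side EF the D-coordinate is zero; dropping G's D-weight 1/5 and renormalizing the remaining 1/5 : 3/5 gives weights 1/4, 3/4 on E, F.
H = (1/4)·(6, -1) + (3/4)·(0, -4) = (3/2, -13/4).

(3/2, -13/4)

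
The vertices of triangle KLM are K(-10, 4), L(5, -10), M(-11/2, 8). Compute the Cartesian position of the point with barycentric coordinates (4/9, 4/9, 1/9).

N = (4/9)·K + (4/9)·L + (1/9)·M.
x-coordinate: (4/9)·(-10) + (4/9)·5 + (1/9)·(-11/2) = -17/6.
y-coordinate: (4/9)·4 + (4/9)·(-10) + (1/9)·8 = -16/9.

(-17/6, -16/9)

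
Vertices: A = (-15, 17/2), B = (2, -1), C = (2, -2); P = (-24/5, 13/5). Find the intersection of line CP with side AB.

Barycentric coordinates of P with respect to ABC: (2/5, 2/5, 1/5).
On side AB the C-coordinate is zero; dropping P's C-weight 1/5 and renormalizing the remaining 2/5 : 2/5 gives weights 1/2, 1/2 on A, B.
Q = (1/2)·(-15, 17/2) + (1/2)·(2, -1) = (-13/2, 15/4).

(-13/2, 15/4)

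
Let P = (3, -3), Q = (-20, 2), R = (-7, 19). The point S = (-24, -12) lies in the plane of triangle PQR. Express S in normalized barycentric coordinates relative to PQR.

(1/4, 3/2, -3/4)

Signed area of the reference triangle: [PQR] = ½·(3·(2−19) + (-20)·(19−(-3)) + (-7)·(-3−2)) = ½·(-51 − 440 + 35) = -228.
[SQR] = ½·((-24)·(2−19) + (-20)·(19−(-12)) + (-7)·(-12−2)) = ½·(408 − 620 + 98) = -57, so the P-coordinate is (-57)/(-228) = 1/4.
[PSR] = ½·(3·(-12−19) + (-24)·(19−(-3)) + (-7)·(-3−(-12))) = ½·(-93 − 528 − 63) = -342, so the Q-coordinate is 3/2.
[PQS] = ½·(3·(2−(-12)) + (-20)·(-12−(-3)) + (-24)·(-3−2)) = ½·(42 + 180 + 120) = 171, so the R-coordinate is -3/4.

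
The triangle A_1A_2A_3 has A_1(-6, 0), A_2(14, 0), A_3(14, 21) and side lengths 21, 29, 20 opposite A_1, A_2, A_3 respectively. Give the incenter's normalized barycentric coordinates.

(3/10, 29/70, 2/7)

The incenter has barycentric coordinates proportional to the opposite side lengths: (21 : 29 : 20).
Normalizing by 21+29+20 = 70 gives (3/10, 29/70, 2/7).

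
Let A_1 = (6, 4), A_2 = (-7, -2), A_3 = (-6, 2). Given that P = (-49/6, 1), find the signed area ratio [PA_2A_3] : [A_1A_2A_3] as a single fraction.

[A_1A_2A_3] = ½·(6·(-2−2) + (-7)·(2−4) + (-6)·(4−(-2))) = ½·(-24 + 14 − 36) = -23.
[PA_2A_3] = ½·((-49/6)·(-2−2) + (-7)·(2−1) + (-6)·(1−(-2))) = ½·(98/3 − 7 − 18) = 23/6, so the ratio is (23/6)/(-23) = -1/6.

-1/6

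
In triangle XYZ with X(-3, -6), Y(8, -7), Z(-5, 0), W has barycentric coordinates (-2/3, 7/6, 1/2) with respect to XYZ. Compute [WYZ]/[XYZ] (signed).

The signed ratio [WYZ]/[XYZ] equals the barycentric coordinate of W at vertex X, which is -2/3.

-2/3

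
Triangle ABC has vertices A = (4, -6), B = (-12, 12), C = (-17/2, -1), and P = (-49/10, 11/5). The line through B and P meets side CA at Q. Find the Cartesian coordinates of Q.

(-1/6, -13/3)

Barycentric coordinates of P with respect to ABC: (2/5, 2/5, 1/5).
On side CA the B-coordinate is zero; dropping P's B-weight 2/5 and renormalizing the remaining 1/5 : 2/5 gives weights 1/3, 2/3 on C, A.
Q = (1/3)·(-17/2, -1) + (2/3)·(4, -6) = (-1/6, -13/3).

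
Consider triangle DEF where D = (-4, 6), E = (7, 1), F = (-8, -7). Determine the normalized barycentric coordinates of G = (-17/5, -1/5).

Signed area of the reference triangle: [DEF] = ½·((-4)·(1−(-7)) + 7·(-7−6) + (-8)·(6−1)) = ½·(-32 − 91 − 40) = -163/2.
[GEF] = ½·((-17/5)·(1−(-7)) + 7·(-7−(-1/5)) + (-8)·(-1/5−1)) = ½·(-136/5 − 238/5 + 48/5) = -163/5, so the D-coordinate is (-163/5)/(-163/2) = 2/5.
[DGF] = ½·((-4)·(-1/5−(-7)) + (-17/5)·(-7−6) + (-8)·(6−(-1/5))) = ½·(-136/5 + 221/5 − 248/5) = -163/10, so the E-coordinate is 1/5.
[DEG] = ½·((-4)·(1−(-1/5)) + 7·(-1/5−6) + (-17/5)·(6−1)) = ½·(-24/5 − 217/5 − 17) = -163/5, so the F-coordinate is 2/5.
Check: 2/5 + 1/5 + 2/5 = 1.

(2/5, 1/5, 2/5)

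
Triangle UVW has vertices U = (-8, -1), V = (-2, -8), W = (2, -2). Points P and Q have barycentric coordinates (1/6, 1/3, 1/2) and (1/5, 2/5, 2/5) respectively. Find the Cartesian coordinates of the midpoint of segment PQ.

(-13/10, -241/60)

Barycentric coordinates of the midpoint are the average: (11/60, 11/30, 9/20).
Converting: (11/60)·U + (11/30)·V + (9/20)·W = (-13/10, -241/60).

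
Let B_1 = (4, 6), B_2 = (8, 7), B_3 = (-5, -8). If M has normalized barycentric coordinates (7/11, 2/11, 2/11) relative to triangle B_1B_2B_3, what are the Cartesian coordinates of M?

M = (7/11)·B_1 + (2/11)·B_2 + (2/11)·B_3.
x-coordinate: (7/11)·4 + (2/11)·8 + (2/11)·(-5) = 34/11.
y-coordinate: (7/11)·6 + (2/11)·7 + (2/11)·(-8) = 40/11.

(34/11, 40/11)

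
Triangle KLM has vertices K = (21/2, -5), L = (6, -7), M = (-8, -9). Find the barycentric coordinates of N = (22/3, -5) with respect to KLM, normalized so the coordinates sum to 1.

(4/3, -2/3, 1/3)

Signed area of the reference triangle: [KLM] = ½·((21/2)·(-7−(-9)) + 6·(-9−(-5)) + (-8)·(-5−(-7))) = ½·(21 − 24 − 16) = -19/2.
[NLM] = ½·((22/3)·(-7−(-9)) + 6·(-9−(-5)) + (-8)·(-5−(-7))) = ½·(44/3 − 24 − 16) = -38/3, so the K-coordinate is (-38/3)/(-19/2) = 4/3.
[KNM] = ½·((21/2)·(-5−(-9)) + (22/3)·(-9−(-5)) + (-8)·(-5−(-5))) = ½·(42 − 88/3 + 0) = 19/3, so the L-coordinate is -2/3.
[KLN] = ½·((21/2)·(-7−(-5)) + 6·(-5−(-5)) + (22/3)·(-5−(-7))) = ½·(-21 + 0 + 44/3) = -19/6, so the M-coordinate is 1/3.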